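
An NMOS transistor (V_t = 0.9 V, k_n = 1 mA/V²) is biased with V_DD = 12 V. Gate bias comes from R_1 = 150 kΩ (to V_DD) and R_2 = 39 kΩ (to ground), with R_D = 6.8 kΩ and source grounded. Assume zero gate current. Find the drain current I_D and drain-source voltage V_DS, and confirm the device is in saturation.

V_G = V_DD·R_2/(R_1+R_2) = 12×39/189 = 2.48 V. With the source grounded, V_GS = V_G = 2.48 V.
Assume saturation: I_D = (k_n/2)(V_GS − V_t)² = (1/2)×(2.48 − 0.9)² = 0.5×1.58² = 1.24 mA.
V_DS = V_DD − I_D·R_D = 12 − 1.24×6.8 = 3.55 V.
Saturation requires V_DS ≥ V_GS − V_t = 1.58 V; 3.55 ≥ 1.58 ✓.

I_D ≈ 1.2 mA, V_DS ≈ 3.6 V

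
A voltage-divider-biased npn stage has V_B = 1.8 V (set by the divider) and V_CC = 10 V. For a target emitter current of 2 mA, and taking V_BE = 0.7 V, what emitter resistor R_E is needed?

R_E ≈ 0.55 kΩ

V_E = V_B − V_BE = 1.8 − 0.7 = 1.1 V.
R_E = V_E / I_E = 1.1 / 2 = 0.55 kΩ.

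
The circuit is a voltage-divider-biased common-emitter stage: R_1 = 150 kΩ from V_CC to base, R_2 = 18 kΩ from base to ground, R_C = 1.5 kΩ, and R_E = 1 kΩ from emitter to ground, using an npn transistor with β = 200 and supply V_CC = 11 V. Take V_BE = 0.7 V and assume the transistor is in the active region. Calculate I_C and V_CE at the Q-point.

Thevenize the base divider: V_Th = V_CC·R_2/(R_1+R_2) = 11×18/168 = 1.18 V, R_Th = R_1‖R_2 = 16.1 kΩ.
Base-emitter loop: V_Th = I_B·R_Th + V_BE + (β+1)I_B·R_E, so I_B = (1.18 − 0.7) / (16.1 + 201×1) = 0.0022 mA.
I_C = β·I_B = 200×0.0022 = 0.441 mA, and I_E = (β+1)I_B = 0.443 mA.
V_CE = V_CC − I_C·R_C − I_E·R_E = 11 − 0.441×1.5 − 0.443×1 = 9.9 V.
V_CE = 9.9 V > 0.2 V confirms active-region operation.

I_C ≈ 0.44 mA, V_CE ≈ 9.9 V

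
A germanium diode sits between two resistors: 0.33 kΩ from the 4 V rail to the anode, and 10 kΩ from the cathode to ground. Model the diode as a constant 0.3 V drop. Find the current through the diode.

I ≈ 0.36 mA

The two resistors are in series with the diode, so KVL gives 4 = I·0.33 + 0.3 + I·10.
I = (4 − 0.3) / (0.33 + 10) kΩ = 3.7 / 10.3 = 0.358 mA.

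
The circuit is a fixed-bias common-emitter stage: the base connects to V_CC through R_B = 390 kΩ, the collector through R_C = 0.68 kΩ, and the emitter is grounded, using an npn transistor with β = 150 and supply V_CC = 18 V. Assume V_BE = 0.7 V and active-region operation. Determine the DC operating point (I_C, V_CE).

I_C ≈ 6.7 mA, V_CE ≈ 13 V

Base loop: V_CC = I_B·R_B + V_BE, so I_B = (18 − 0.7)/390 kΩ = 0.0444 mA.
In the active region I_C = β·I_B = 150 × 0.0444 = 6.65 mA.
Collector loop: V_CE = V_CC − I_C·R_C = 18 − 6.65×0.68 = 13.5 V.
Since V_CE = 13.5 V > V_CE(sat) ≈ 0.2 V, the transistor is in the active region as assumed.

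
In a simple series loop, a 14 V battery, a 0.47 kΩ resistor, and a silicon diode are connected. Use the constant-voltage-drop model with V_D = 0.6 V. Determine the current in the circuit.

KVL around the loop: 14 = V_D + I·R = 0.6 + I × 0.47 kΩ.
So I = (14 − 0.6) / 0.47 kΩ = 13.4 / 0.47 = 28.5 mA.

I ≈ 29 mA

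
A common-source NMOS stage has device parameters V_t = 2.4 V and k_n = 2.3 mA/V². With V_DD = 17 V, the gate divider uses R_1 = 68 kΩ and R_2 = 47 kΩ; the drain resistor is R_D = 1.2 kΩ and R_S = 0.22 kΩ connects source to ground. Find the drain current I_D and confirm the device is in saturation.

I_D ≈ 8.4 mA

V_G = V_DD·R_2/(R_1+R_2) = 17×47/115 = 6.95 V.
Assume saturation: I_D = (k_n/2)(V_GS − V_t)² with V_GS = V_G − I_D·R_S = 6.95 − 0.22·I_D.
Substituting gives 0.0557·I_D² − 3.3·I_D + 23.8 = 0, with roots I_D = 8.39 or 50.9 mA.
The root I_D = 50.9 mA gives V_GS = -4.25 V ≤ V_t, so take I_D = 8.39 mA.
Then V_GS = 5.1 V and V_DS = V_DD − I_D(R_D+R_S) = 17 − 8.39×1.42 = 5.08 V.
Saturation requires V_DS ≥ V_GS − V_t = 2.7 V; 5.08 ≥ 2.7 ✓.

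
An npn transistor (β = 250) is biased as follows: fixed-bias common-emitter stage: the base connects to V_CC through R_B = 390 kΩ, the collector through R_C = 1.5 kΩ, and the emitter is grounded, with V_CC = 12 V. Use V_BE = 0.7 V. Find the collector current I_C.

Base loop: V_CC = I_B·R_B + V_BE, so I_B = (12 − 0.7)/390 kΩ = 0.029 mA.
In the active region I_C = β·I_B = 250 × 0.029 = 7.24 mA.
Collector loop: V_CE = V_CC − I_C·R_C = 12 − 7.24×1.5 = 1.13 V.
Since V_CE = 1.13 V > V_CE(sat) ≈ 0.2 V, the transistor is in the active region as assumed.

I_C ≈ 7.2 mA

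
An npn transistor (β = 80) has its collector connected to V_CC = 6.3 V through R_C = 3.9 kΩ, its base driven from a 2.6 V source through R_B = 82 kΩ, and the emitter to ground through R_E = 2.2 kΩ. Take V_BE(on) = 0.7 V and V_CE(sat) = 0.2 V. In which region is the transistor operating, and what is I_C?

active; I_C ≈ 0.58 mA

Assume active. Base-emitter loop: I_B = (V_BB − V_BE)/(R_B + (β+1)R_E) = (2.6 − 0.7)/(82 + 81×2.2) = 0.0073 mA.
I_C = β·I_B = 80×0.0073 = 0.584 mA.
V_CE = V_CC − I_C·R_C − I_E·R_E = 6.3 − 0.584×3.9 − 0.591×2.2 = 2.72 V > V_CE(sat), so the active-region assumption holds.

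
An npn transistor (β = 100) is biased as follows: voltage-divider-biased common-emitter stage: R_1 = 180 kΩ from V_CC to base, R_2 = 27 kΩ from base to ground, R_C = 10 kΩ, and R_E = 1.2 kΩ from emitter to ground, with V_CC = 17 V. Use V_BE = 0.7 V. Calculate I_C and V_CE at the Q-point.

Thevenize the base divider: V_Th = V_CC·R_2/(R_1+R_2) = 17×27/207 = 2.22 V, R_Th = R_1‖R_2 = 23.5 kΩ.
Base-emitter loop: V_Th = I_B·R_Th + V_BE + (β+1)I_B·R_E, so I_B = (2.22 − 0.7) / (23.5 + 101×1.2) = 0.0105 mA.
I_C = β·I_B = 100×0.0105 = 1.05 mA, and I_E = (β+1)I_B = 1.06 mA.
V_CE = V_CC − I_C·R_C − I_E·R_E = 17 − 1.05×10 − 1.06×1.2 = 5.24 V.
V_CE = 5.24 V > 0.2 V confirms active-region operation.

I_C ≈ 1 mA, V_CE ≈ 5.2 V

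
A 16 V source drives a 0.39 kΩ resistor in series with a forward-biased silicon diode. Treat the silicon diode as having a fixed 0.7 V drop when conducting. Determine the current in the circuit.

KVL around the loop: 16 = V_D + I·R = 0.7 + I × 0.39 kΩ.
So I = (16 − 0.7) / 0.39 kΩ = 15.3 / 0.39 = 39.2 mA.

I ≈ 39 mA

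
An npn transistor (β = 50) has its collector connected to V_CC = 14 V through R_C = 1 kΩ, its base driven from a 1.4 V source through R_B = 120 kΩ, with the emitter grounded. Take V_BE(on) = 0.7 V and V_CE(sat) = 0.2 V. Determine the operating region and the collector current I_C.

Assume active. Base-emitter loop: I_B = (V_BB − V_BE)/R_B = (1.4 − 0.7)/120 = 0.00583 mA.
I_C = β·I_B = 50×0.00583 = 0.292 mA.
V_CE = V_CC − I_C·R_C = 14 − 0.292×1 = 13.7 V > V_CE(sat), so the active-region assumption holds.

active; I_C ≈ 0.29 mA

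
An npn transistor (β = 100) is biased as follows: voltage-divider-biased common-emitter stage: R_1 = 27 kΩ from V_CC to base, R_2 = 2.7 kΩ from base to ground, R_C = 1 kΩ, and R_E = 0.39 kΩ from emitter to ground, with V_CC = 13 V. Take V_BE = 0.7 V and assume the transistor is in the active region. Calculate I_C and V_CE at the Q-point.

I_C ≈ 1.2 mA, V_CE ≈ 11 V

Thevenize the base divider: V_Th = V_CC·R_2/(R_1+R_2) = 13×2.7/29.7 = 1.18 V, R_Th = R_1‖R_2 = 2.45 kΩ.
Base-emitter loop: V_Th = I_B·R_Th + V_BE + (β+1)I_B·R_E, so I_B = (1.18 − 0.7) / (2.45 + 101×0.39) = 0.0115 mA.
I_C = β·I_B = 100×0.0115 = 1.15 mA, and I_E = (β+1)I_B = 1.16 mA.
V_CE = V_CC − I_C·R_C − I_E·R_E = 13 − 1.15×1 − 1.16×0.39 = 11.4 V.
V_CE = 11.4 V > 0.2 V confirms active-region operation.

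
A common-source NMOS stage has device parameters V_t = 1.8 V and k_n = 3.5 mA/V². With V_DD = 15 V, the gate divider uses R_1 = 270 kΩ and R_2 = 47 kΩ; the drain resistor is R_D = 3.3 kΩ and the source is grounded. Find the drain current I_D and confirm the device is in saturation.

I_D ≈ 0.31 mA

V_G = V_DD·R_2/(R_1+R_2) = 15×47/317 = 2.22 V. With the source grounded, V_GS = V_G = 2.22 V.
Assume saturation: I_D = (k_n/2)(V_GS − V_t)² = (3.5/2)×(2.22 − 1.8)² = 1.75×0.424² = 0.315 mA.
V_DS = V_DD − I_D·R_D = 15 − 0.315×3.3 = 14 V.
Saturation requires V_DS ≥ V_GS − V_t = 0.424 V; 14 ≥ 0.424 ✓.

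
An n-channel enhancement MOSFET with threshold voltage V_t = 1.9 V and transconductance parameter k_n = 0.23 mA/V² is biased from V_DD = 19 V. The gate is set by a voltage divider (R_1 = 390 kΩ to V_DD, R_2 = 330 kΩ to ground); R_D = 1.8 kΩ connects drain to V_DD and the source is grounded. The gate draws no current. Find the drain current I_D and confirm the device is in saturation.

I_D ≈ 5.3 mA

V_G = V_DD·R_2/(R_1+R_2) = 19×330/720 = 8.71 V. With the source grounded, V_GS = V_G = 8.71 V.
Assume saturation: I_D = (k_n/2)(V_GS − V_t)² = (0.23/2)×(8.71 − 1.9)² = 0.115×6.81² = 5.33 mA.
V_DS = V_DD − I_D·R_D = 19 − 5.33×1.8 = 9.4 V.
Saturation requires V_DS ≥ V_GS − V_t = 6.81 V; 9.4 ≥ 6.81 ✓.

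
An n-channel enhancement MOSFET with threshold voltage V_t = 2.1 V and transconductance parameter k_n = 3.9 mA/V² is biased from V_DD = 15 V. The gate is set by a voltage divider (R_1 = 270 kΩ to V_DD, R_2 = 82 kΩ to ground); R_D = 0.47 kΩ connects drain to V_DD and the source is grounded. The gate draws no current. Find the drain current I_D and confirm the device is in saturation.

V_G = V_DD·R_2/(R_1+R_2) = 15×82/352 = 3.49 V. With the source grounded, V_GS = V_G = 3.49 V.
Assume saturation: I_D = (k_n/2)(V_GS − V_t)² = (3.9/2)×(3.49 − 2.1)² = 1.95×1.39² = 3.79 mA.
V_DS = V_DD − I_D·R_D = 15 − 3.79×0.47 = 13.2 V.
Saturation requires V_DS ≥ V_GS − V_t = 1.39 V; 13.2 ≥ 1.39 ✓.

I_D ≈ 3.8 mA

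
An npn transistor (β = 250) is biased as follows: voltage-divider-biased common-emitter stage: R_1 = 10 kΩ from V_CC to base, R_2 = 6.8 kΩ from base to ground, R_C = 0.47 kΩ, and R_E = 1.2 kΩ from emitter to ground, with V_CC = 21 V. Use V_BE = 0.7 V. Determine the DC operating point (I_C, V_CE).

Thevenize the base divider: V_Th = V_CC·R_2/(R_1+R_2) = 21×6.8/16.8 = 8.5 V, R_Th = R_1‖R_2 = 4.05 kΩ.
Base-emitter loop: V_Th = I_B·R_Th + V_BE + (β+1)I_B·R_E, so I_B = (8.5 − 0.7) / (4.05 + 251×1.2) = 0.0256 mA.
I_C = β·I_B = 250×0.0256 = 6.39 mA, and I_E = (β+1)I_B = 6.41 mA.
V_CE = V_CC − I_C·R_C − I_E·R_E = 21 − 6.39×0.47 − 6.41×1.2 = 10.3 V.
V_CE = 10.3 V > 0.2 V confirms active-region operation.

I_C ≈ 6.4 mA, V_CE ≈ 10 V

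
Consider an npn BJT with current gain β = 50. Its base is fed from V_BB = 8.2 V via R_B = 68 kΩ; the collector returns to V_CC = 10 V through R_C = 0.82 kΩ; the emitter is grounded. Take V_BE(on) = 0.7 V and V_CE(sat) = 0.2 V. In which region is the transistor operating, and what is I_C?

Assume active. Base-emitter loop: I_B = (V_BB − V_BE)/R_B = (8.2 − 0.7)/68 = 0.11 mA.
I_C = β·I_B = 50×0.11 = 5.51 mA.
V_CE = V_CC − I_C·R_C = 10 − 5.51×0.82 = 5.48 V > V_CE(sat), so the active-region assumption holds.

active; I_C ≈ 5.5 mA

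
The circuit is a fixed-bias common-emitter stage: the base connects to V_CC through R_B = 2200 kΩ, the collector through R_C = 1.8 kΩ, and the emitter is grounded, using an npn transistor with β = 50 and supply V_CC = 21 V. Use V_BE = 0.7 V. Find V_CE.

Base loop: V_CC = I_B·R_B + V_BE, so I_B = (21 − 0.7)/2200 kΩ = 0.00923 mA.
In the active region I_C = β·I_B = 50 × 0.00923 = 0.461 mA.
Collector loop: V_CE = V_CC − I_C·R_C = 21 − 0.461×1.8 = 20.2 V.
Since V_CE = 20.2 V > V_CE(sat) ≈ 0.2 V, the transistor is in the active region as assumed.

V_CE ≈ 20 V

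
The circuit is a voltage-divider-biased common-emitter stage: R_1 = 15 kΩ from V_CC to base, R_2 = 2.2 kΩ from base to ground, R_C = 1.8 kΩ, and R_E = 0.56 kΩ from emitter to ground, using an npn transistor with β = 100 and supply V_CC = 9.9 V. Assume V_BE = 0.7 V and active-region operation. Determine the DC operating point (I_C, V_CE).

I_C ≈ 0.97 mA, V_CE ≈ 7.6 V

Thevenize the base divider: V_Th = V_CC·R_2/(R_1+R_2) = 9.9×2.2/17.2 = 1.27 V, R_Th = R_1‖R_2 = 1.92 kΩ.
Base-emitter loop: V_Th = I_B·R_Th + V_BE + (β+1)I_B·R_E, so I_B = (1.27 − 0.7) / (1.92 + 101×0.56) = 0.00968 mA.
I_C = β·I_B = 100×0.00968 = 0.968 mA, and I_E = (β+1)I_B = 0.978 mA.
V_CE = V_CC − I_C·R_C − I_E·R_E = 9.9 − 0.968×1.8 − 0.978×0.56 = 7.61 V.
V_CE = 7.61 V > 0.2 V confirms active-region operation.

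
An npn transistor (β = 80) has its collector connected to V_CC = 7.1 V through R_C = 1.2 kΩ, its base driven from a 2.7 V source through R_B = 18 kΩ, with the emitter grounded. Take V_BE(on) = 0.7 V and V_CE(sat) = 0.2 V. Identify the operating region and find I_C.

saturation; I_C ≈ 5.8 mA

Assume active: I_B = (2.7 − 0.7)/18 = 0.111 mA, giving I_C = β·I_B = 8.89 mA.
But then V_CE = 7.1 − 8.89×1.2 = -3.57 V < V_CE(sat) = 0.2 V — impossible in the active region.
So the transistor is saturated. With V_CE = 0.2 V, I_C = (V_CC − 0.2)/R_C = 6.9/1.2 = 5.75 mA.
Check: β·I_B = 8.89 mA > I_C = 5.75 mA, confirming saturation.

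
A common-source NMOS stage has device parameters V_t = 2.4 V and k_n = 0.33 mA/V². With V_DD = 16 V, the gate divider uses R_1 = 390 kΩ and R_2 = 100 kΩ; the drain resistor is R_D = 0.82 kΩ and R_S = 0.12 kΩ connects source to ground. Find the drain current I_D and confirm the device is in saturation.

I_D ≈ 0.12 mA

V_G = V_DD·R_2/(R_1+R_2) = 16×100/490 = 3.27 V.
Assume saturation: I_D = (k_n/2)(V_GS − V_t)² with V_GS = V_G − I_D·R_S = 3.27 − 0.12·I_D.
Substituting gives 0.00238·I_D² − 1.03·I_D + 0.124 = 0, with roots I_D = 0.119 or 435 mA.
The root I_D = 435 mA gives V_GS = -49 V ≤ V_t, so take I_D = 0.119 mA.
Then V_GS = 3.25 V and V_DS = V_DD − I_D(R_D+R_S) = 16 − 0.119×0.94 = 15.9 V.
Saturation requires V_DS ≥ V_GS − V_t = 0.851 V; 15.9 ≥ 0.851 ✓.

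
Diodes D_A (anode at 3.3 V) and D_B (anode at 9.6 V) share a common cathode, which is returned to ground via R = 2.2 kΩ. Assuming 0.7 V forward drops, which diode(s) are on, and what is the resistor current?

Assume both conduct. Then node N would need to be at both 3.3−0.7 = 2.6 V and 9.6−0.7 = 8.9 V, which is impossible.
Assume only D_B conducts: V_N = 9.6 − 0.7 = 8.9 V, so I_R = 8.9/2.2 = 4.05 mA.
Check D_A: its anode-to-cathode voltage is 3.3 − 8.9 = -5.6 V < 0.7 V, so it is off. The assumption is consistent.

Only D_B conducts; I_R ≈ 4 mA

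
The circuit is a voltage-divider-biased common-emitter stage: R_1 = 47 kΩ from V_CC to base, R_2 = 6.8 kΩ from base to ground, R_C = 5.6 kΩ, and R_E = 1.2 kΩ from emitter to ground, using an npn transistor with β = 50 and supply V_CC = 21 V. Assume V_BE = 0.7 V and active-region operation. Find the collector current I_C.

I_C ≈ 1.5 mA

Thevenize the base divider: V_Th = V_CC·R_2/(R_1+R_2) = 21×6.8/53.8 = 2.65 V, R_Th = R_1‖R_2 = 5.94 kΩ.
Base-emitter loop: V_Th = I_B·R_Th + V_BE + (β+1)I_B·R_E, so I_B = (2.65 − 0.7) / (5.94 + 51×1.2) = 0.0291 mA.
I_C = β·I_B = 50×0.0291 = 1.46 mA, and I_E = (β+1)I_B = 1.48 mA.
V_CE = V_CC − I_C·R_C − I_E·R_E = 21 − 1.46×5.6 − 1.48×1.2 = 11.1 V.
V_CE = 11.1 V > 0.2 V confirms active-region operation.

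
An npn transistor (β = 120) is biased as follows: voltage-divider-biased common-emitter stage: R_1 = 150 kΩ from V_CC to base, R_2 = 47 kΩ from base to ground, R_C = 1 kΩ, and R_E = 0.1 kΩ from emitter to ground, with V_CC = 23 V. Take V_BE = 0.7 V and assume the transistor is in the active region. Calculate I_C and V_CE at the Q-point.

I_C ≈ 12 mA, V_CE ≈ 9.8 V

Thevenize the base divider: V_Th = V_CC·R_2/(R_1+R_2) = 23×47/197 = 5.49 V, R_Th = R_1‖R_2 = 35.8 kΩ.
Base-emitter loop: V_Th = I_B·R_Th + V_BE + (β+1)I_B·R_E, so I_B = (5.49 − 0.7) / (35.8 + 121×0.1) = 0.1 mA.
I_C = β·I_B = 120×0.1 = 12 mA, and I_E = (β+1)I_B = 12.1 mA.
V_CE = V_CC − I_C·R_C − I_E·R_E = 23 − 12×1 − 12.1×0.1 = 9.79 V.
V_CE = 9.79 V > 0.2 V confirms active-region operation.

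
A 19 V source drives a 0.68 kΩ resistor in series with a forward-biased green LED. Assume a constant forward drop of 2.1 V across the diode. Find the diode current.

I ≈ 25 mA

KVL around the loop: 19 = V_D + I·R = 2.1 + I × 0.68 kΩ.
So I = (19 − 2.1) / 0.68 kΩ = 16.9 / 0.68 = 24.9 mA.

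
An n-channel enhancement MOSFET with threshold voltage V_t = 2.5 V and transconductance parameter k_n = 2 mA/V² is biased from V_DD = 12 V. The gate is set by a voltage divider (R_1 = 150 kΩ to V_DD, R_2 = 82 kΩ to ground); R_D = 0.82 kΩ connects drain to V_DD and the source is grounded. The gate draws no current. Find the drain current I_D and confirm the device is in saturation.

I_D ≈ 3 mA

V_G = V_DD·R_2/(R_1+R_2) = 12×82/232 = 4.24 V. With the source grounded, V_GS = V_G = 4.24 V.
Assume saturation: I_D = (k_n/2)(V_GS − V_t)² = (2/2)×(4.24 − 2.5)² = 1×1.74² = 3.03 mA.
V_DS = V_DD − I_D·R_D = 12 − 3.03×0.82 = 9.51 V.
Saturation requires V_DS ≥ V_GS − V_t = 1.74 V; 9.51 ≥ 1.74 ✓.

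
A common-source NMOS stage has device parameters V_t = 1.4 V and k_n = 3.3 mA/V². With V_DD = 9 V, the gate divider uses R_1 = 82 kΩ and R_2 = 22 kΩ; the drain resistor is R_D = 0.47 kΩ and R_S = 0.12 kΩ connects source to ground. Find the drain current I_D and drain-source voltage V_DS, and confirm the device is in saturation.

I_D ≈ 0.35 mA, V_DS ≈ 8.8 V

V_G = V_DD·R_2/(R_1+R_2) = 9×22/104 = 1.9 V.
Assume saturation: I_D = (k_n/2)(V_GS − V_t)² with V_GS = V_G − I_D·R_S = 1.9 − 0.12·I_D.
Substituting gives 0.0238·I_D² − 1.2·I_D + 0.419 = 0, with roots I_D = 0.352 or 50.1 mA.
The root I_D = 50.1 mA gives V_GS = -4.11 V ≤ V_t, so take I_D = 0.352 mA.
Then V_GS = 1.86 V and V_DS = V_DD − I_D(R_D+R_S) = 9 − 0.352×0.59 = 8.79 V.
Saturation requires V_DS ≥ V_GS − V_t = 0.462 V; 8.79 ≥ 0.462 ✓.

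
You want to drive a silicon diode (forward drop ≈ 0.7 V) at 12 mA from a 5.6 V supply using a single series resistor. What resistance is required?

The resistor drops V_S − V_D = 5.6 − 0.7 = 4.9 V at 12 mA.
R = 4.9 V / 12 mA = 0.408 kΩ.

R ≈ 0.41 kΩ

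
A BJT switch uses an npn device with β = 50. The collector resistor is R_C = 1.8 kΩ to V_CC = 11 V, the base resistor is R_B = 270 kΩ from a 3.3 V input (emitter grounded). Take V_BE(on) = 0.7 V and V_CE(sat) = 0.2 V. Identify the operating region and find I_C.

Assume active. Base-emitter loop: I_B = (V_BB − V_BE)/R_B = (3.3 − 0.7)/270 = 0.00963 mA.
I_C = β·I_B = 50×0.00963 = 0.481 mA.
V_CE = V_CC − I_C·R_C = 11 − 0.481×1.8 = 10.1 V > V_CE(sat), so the active-region assumption holds.

active; I_C ≈ 0.48 mA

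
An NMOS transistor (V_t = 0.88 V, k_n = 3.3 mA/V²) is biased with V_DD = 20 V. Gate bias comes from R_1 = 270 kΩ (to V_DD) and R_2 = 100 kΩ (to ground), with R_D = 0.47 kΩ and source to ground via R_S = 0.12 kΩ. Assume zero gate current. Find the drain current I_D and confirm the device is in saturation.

V_G = V_DD·R_2/(R_1+R_2) = 20×100/370 = 5.41 V.
Assume saturation: I_D = (k_n/2)(V_GS − V_t)² with V_GS = V_G − I_D·R_S = 5.41 − 0.12·I_D.
Substituting gives 0.0238·I_D² − 2.79·I_D + 33.8 = 0, with roots I_D = 13.7 or 104 mA.
The root I_D = 104 mA gives V_GS = -7.05 V ≤ V_t, so take I_D = 13.7 mA.
Then V_GS = 3.76 V and V_DS = V_DD − I_D(R_D+R_S) = 20 − 13.7×0.59 = 11.9 V.
Saturation requires V_DS ≥ V_GS − V_t = 2.88 V; 11.9 ≥ 2.88 ✓.

I_D ≈ 14 mA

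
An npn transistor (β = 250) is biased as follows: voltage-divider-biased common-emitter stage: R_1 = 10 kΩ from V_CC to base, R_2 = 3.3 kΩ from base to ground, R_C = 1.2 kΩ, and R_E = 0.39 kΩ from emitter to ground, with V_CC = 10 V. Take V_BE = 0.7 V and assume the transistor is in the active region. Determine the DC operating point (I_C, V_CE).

Thevenize the base divider: V_Th = V_CC·R_2/(R_1+R_2) = 10×3.3/13.3 = 2.48 V, R_Th = R_1‖R_2 = 2.48 kΩ.
Base-emitter loop: V_Th = I_B·R_Th + V_BE + (β+1)I_B·R_E, so I_B = (2.48 − 0.7) / (2.48 + 251×0.39) = 0.0177 mA.
I_C = β·I_B = 250×0.0177 = 4.44 mA, and I_E = (β+1)I_B = 4.45 mA.
V_CE = V_CC − I_C·R_C − I_E·R_E = 10 − 4.44×1.2 − 4.45×0.39 = 2.94 V.
V_CE = 2.94 V > 0.2 V confirms active-region operation.

I_C ≈ 4.4 mA, V_CE ≈ 2.9 V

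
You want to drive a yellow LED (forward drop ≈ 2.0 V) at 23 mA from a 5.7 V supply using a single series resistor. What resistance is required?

The resistor drops V_S − V_D = 5.7 − 2.0 = 3.7 V at 23 mA.
R = 3.7 V / 23 mA = 0.161 kΩ.

R ≈ 0.16 kΩ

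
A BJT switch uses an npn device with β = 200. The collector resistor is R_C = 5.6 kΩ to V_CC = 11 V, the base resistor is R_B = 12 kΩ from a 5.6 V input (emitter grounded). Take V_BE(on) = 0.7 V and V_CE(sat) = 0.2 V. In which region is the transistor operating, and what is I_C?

Assume active: I_B = (5.6 − 0.7)/12 = 0.408 mA, giving I_C = β·I_B = 81.7 mA.
But then V_CE = 11 − 81.7×5.6 = -446 V < V_CE(sat) = 0.2 V — impossible in the active region.
So the transistor is saturated. With V_CE = 0.2 V, I_C = (V_CC − 0.2)/R_C = 10.8/5.6 = 1.93 mA.
Check: β·I_B = 81.7 mA > I_C = 1.93 mA, confirming saturation.

saturation; I_C ≈ 1.9 mA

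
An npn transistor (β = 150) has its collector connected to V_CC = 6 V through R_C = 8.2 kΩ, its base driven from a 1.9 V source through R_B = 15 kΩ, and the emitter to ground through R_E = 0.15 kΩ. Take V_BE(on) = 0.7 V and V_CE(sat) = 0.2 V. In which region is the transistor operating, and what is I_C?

Assume active: I_B = (1.9 − 0.7)/(15 + 151×0.15) = 0.0319 mA, I_C = β·I_B = 4.78 mA.
Then V_CE = 6 − 4.78×8.2 − 4.81×0.15 = -33.9 V < 0.2 V — the active assumption fails.
Re-solve with V_CE = 0.2 V. KCL at the emitter: V_E/R_E = (V_BB−0.7−V_E)/R_B + (V_CC−0.2−V_E)/R_C, giving V_E = 0.115 V.
I_C = (V_CC − 0.2 − V_E)/R_C = (5.8 − 0.115)/8.2 = 0.693 mA.
Check: I_B = (1.2 − 0.115)/15 = 0.0723 mA, and β·I_B = 10.9 mA > I_C, confirming saturation.

saturation; I_C ≈ 0.69 mA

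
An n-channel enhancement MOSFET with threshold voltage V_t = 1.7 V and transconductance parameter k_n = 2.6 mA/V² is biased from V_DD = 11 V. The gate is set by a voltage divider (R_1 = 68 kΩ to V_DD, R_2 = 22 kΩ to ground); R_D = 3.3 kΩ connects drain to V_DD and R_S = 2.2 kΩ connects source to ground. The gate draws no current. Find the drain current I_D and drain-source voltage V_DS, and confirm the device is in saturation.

V_G = V_DD·R_2/(R_1+R_2) = 11×22/90 = 2.69 V.
Assume saturation: I_D = (k_n/2)(V_GS − V_t)² with V_GS = V_G − I_D·R_S = 2.69 − 2.2·I_D.
Substituting gives 6.29·I_D² − 6.66·I_D + 1.27 = 0, with roots I_D = 0.25 or 0.808 mA.
The root I_D = 0.808 mA gives V_GS = 0.912 V ≤ V_t, so take I_D = 0.25 mA.
Then V_GS = 2.14 V and V_DS = V_DD − I_D(R_D+R_S) = 11 − 0.25×5.5 = 9.62 V.
Saturation requires V_DS ≥ V_GS − V_t = 0.439 V; 9.62 ≥ 0.439 ✓.

I_D ≈ 0.25 mA, V_DS ≈ 9.6 V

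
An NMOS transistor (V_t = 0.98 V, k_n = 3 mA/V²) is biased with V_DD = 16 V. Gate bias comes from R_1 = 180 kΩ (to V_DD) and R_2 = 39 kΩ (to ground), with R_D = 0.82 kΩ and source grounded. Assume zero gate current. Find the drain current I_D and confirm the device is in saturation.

I_D ≈ 5.2 mA

V_G = V_DD·R_2/(R_1+R_2) = 16×39/219 = 2.85 V. With the source grounded, V_GS = V_G = 2.85 V.
Assume saturation: I_D = (k_n/2)(V_GS − V_t)² = (3/2)×(2.85 − 0.98)² = 1.5×1.87² = 5.24 mA.
V_DS = V_DD − I_D·R_D = 16 − 5.24×0.82 = 11.7 V.
Saturation requires V_DS ≥ V_GS − V_t = 1.87 V; 11.7 ≥ 1.87 ✓.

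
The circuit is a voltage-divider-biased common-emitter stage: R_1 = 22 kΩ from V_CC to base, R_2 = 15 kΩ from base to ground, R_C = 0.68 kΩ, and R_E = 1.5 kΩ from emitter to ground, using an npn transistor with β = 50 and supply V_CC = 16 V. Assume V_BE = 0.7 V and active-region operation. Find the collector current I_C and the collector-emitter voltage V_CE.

I_C ≈ 3.4 mA, V_CE ≈ 8.5 V

Thevenize the base divider: V_Th = V_CC·R_2/(R_1+R_2) = 16×15/37 = 6.49 V, R_Th = R_1‖R_2 = 8.92 kΩ.
Base-emitter loop: V_Th = I_B·R_Th + V_BE + (β+1)I_B·R_E, so I_B = (6.49 − 0.7) / (8.92 + 51×1.5) = 0.0677 mA.
I_C = β·I_B = 50×0.0677 = 3.39 mA, and I_E = (β+1)I_B = 3.45 mA.
V_CE = V_CC − I_C·R_C − I_E·R_E = 16 − 3.39×0.68 − 3.45×1.5 = 8.51 V.
V_CE = 8.51 V > 0.2 V confirms active-region operation.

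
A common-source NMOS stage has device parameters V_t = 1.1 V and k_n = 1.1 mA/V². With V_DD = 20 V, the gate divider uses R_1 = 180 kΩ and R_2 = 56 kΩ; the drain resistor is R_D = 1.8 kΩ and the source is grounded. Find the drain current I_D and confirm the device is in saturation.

V_G = V_DD·R_2/(R_1+R_2) = 20×56/236 = 4.75 V. With the source grounded, V_GS = V_G = 4.75 V.
Assume saturation: I_D = (k_n/2)(V_GS − V_t)² = (1.1/2)×(4.75 − 1.1)² = 0.55×3.65² = 7.31 mA.
V_DS = V_DD − I_D·R_D = 20 − 7.31×1.8 = 6.84 V.
Saturation requires V_DS ≥ V_GS − V_t = 3.65 V; 6.84 ≥ 3.65 ✓.

I_D ≈ 7.3 mA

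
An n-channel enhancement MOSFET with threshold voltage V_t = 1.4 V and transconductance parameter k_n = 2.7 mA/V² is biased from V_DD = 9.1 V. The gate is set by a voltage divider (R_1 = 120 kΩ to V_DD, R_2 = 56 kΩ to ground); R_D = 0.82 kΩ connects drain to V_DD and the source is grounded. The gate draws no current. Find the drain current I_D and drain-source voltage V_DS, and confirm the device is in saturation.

I_D ≈ 3 mA, V_DS ≈ 6.6 V

V_G = V_DD·R_2/(R_1+R_2) = 9.1×56/176 = 2.9 V. With the source grounded, V_GS = V_G = 2.9 V.
Assume saturation: I_D = (k_n/2)(V_GS − V_t)² = (2.7/2)×(2.9 − 1.4)² = 1.35×1.5² = 3.02 mA.
V_DS = V_DD − I_D·R_D = 9.1 − 3.02×0.82 = 6.62 V.
Saturation requires V_DS ≥ V_GS − V_t = 1.5 V; 6.62 ≥ 1.5 ✓.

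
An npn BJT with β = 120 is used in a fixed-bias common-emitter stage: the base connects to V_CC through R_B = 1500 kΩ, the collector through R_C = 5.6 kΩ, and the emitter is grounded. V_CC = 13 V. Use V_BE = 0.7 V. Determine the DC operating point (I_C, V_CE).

Base loop: V_CC = I_B·R_B + V_BE, so I_B = (13 − 0.7)/1500 kΩ = 0.0082 mA.
In the active region I_C = β·I_B = 120 × 0.0082 = 0.984 mA.
Collector loop: V_CE = V_CC − I_C·R_C = 13 − 0.984×5.6 = 7.49 V.
Since V_CE = 7.49 V > V_CE(sat) ≈ 0.2 V, the transistor is in the active region as assumed.

I_C ≈ 0.98 mA, V_CE ≈ 7.5 V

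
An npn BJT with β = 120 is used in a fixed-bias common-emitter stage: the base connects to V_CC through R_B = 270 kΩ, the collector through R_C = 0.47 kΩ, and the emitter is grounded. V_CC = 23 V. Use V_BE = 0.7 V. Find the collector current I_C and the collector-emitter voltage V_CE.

Base loop: V_CC = I_B·R_B + V_BE, so I_B = (23 − 0.7)/270 kΩ = 0.0826 mA.
In the active region I_C = β·I_B = 120 × 0.0826 = 9.91 mA.
Collector loop: V_CE = V_CC − I_C·R_C = 23 − 9.91×0.47 = 18.3 V.
Since V_CE = 18.3 V > V_CE(sat) ≈ 0.2 V, the transistor is in the active region as assumed.

I_C ≈ 9.9 mA, V_CE ≈ 18 V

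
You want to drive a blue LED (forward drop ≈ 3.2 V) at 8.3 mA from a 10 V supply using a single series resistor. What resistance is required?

The resistor drops V_S − V_D = 10 − 3.2 = 6.8 V at 8.3 mA.
R = 6.8 V / 8.3 mA = 0.819 kΩ.

R ≈ 0.82 kΩ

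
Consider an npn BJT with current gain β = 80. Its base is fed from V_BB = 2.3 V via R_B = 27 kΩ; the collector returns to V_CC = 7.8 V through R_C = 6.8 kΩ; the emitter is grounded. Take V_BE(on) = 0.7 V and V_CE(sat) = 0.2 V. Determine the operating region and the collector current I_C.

Assume active: I_B = (2.3 − 0.7)/27 = 0.0593 mA, giving I_C = β·I_B = 4.74 mA.
But then V_CE = 7.8 − 4.74×6.8 = -24.4 V < V_CE(sat) = 0.2 V — impossible in the active region.
So the transistor is saturated. With V_CE = 0.2 V, I_C = (V_CC − 0.2)/R_C = 7.6/6.8 = 1.12 mA.
Check: β·I_B = 4.74 mA > I_C = 1.12 mA, confirming saturation.

saturation; I_C ≈ 1.1 mA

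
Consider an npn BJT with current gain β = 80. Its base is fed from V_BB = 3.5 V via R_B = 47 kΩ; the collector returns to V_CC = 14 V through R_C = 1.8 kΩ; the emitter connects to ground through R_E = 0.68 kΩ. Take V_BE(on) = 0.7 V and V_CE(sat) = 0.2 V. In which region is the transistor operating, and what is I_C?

active; I_C ≈ 2.2 mA

Assume active. Base-emitter loop: I_B = (V_BB − V_BE)/(R_B + (β+1)R_E) = (3.5 − 0.7)/(47 + 81×0.68) = 0.0274 mA.
I_C = β·I_B = 80×0.0274 = 2.19 mA.
V_CE = V_CC − I_C·R_C − I_E·R_E = 14 − 2.19×1.8 − 2.22×0.68 = 8.54 V > V_CE(sat), so the active-region assumption holds.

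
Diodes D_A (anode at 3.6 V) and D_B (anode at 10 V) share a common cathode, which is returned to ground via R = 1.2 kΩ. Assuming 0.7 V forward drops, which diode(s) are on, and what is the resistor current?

Only D_B conducts; I_R ≈ 7.8 mA

Assume both conduct. Then node N would need to be at both 3.6−0.7 = 2.9 V and 10−0.7 = 9.3 V, which is impossible.
Assume only D_B conducts: V_N = 10 − 0.7 = 9.3 V, so I_R = 9.3/1.2 = 7.75 mA.
Check D_A: its anode-to-cathode voltage is 3.6 − 9.3 = -5.7 V < 0.7 V, so it is off. The assumption is consistent.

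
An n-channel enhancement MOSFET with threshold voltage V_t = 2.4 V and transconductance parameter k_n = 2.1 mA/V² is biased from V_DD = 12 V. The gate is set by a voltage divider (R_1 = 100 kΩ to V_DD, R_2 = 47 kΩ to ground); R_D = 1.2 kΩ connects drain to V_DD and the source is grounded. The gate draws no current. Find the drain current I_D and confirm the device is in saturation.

V_G = V_DD·R_2/(R_1+R_2) = 12×47/147 = 3.84 V. With the source grounded, V_GS = V_G = 3.84 V.
Assume saturation: I_D = (k_n/2)(V_GS − V_t)² = (2.1/2)×(3.84 − 2.4)² = 1.05×1.44² = 2.17 mA.
V_DS = V_DD − I_D·R_D = 12 − 2.17×1.2 = 9.4 V.
Saturation requires V_DS ≥ V_GS − V_t = 1.44 V; 9.4 ≥ 1.44 ✓.

I_D ≈ 2.2 mA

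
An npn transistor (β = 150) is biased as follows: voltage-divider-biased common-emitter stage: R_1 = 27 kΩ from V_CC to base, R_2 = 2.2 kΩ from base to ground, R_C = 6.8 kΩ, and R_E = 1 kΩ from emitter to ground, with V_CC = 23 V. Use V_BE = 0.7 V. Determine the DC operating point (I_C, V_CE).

I_C ≈ 1 mA, V_CE ≈ 15 V

Thevenize the base divider: V_Th = V_CC·R_2/(R_1+R_2) = 23×2.2/29.2 = 1.73 V, R_Th = R_1‖R_2 = 2.03 kΩ.
Base-emitter loop: V_Th = I_B·R_Th + V_BE + (β+1)I_B·R_E, so I_B = (1.73 − 0.7) / (2.03 + 151×1) = 0.00675 mA.
I_C = β·I_B = 150×0.00675 = 1.01 mA, and I_E = (β+1)I_B = 1.02 mA.
V_CE = V_CC − I_C·R_C − I_E·R_E = 23 − 1.01×6.8 − 1.02×1 = 15.1 V.
V_CE = 15.1 V > 0.2 V confirms active-region operation.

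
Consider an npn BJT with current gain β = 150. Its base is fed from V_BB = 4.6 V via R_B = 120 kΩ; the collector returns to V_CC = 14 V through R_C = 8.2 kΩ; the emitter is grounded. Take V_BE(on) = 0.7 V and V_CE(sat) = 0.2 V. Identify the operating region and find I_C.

Assume active: I_B = (4.6 − 0.7)/120 = 0.0325 mA, giving I_C = β·I_B = 4.87 mA.
But then V_CE = 14 − 4.87×8.2 = -26 V < V_CE(sat) = 0.2 V — impossible in the active region.
So the transistor is saturated. With V_CE = 0.2 V, I_C = (V_CC − 0.2)/R_C = 13.8/8.2 = 1.68 mA.
Check: β·I_B = 4.87 mA > I_C = 1.68 mA, confirming saturation.

saturation; I_C ≈ 1.7 mA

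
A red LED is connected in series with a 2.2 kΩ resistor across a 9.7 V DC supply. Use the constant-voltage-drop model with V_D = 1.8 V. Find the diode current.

I ≈ 3.6 mA

KVL around the loop: 9.7 = V_D + I·R = 1.8 + I × 2.2 kΩ.
So I = (9.7 − 1.8) / 2.2 kΩ = 7.9 / 2.2 = 3.59 mA.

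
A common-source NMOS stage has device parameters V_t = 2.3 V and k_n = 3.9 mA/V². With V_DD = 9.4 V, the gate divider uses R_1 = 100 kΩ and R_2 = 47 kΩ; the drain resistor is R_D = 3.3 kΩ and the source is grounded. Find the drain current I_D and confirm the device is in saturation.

I_D ≈ 0.97 mA

V_G = V_DD·R_2/(R_1+R_2) = 9.4×47/147 = 3.01 V. With the source grounded, V_GS = V_G = 3.01 V.
Assume saturation: I_D = (k_n/2)(V_GS − V_t)² = (3.9/2)×(3.01 − 2.3)² = 1.95×0.705² = 0.97 mA.
V_DS = V_DD − I_D·R_D = 9.4 − 0.97×3.3 = 6.2 V.
Saturation requires V_DS ≥ V_GS − V_t = 0.705 V; 6.2 ≥ 0.705 ✓.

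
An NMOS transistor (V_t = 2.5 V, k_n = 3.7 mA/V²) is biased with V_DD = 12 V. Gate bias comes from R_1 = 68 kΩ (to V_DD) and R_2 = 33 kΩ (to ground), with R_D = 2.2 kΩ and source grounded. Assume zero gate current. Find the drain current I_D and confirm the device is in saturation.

I_D ≈ 3.7 mA

V_G = V_DD·R_2/(R_1+R_2) = 12×33/101 = 3.92 V. With the source grounded, V_GS = V_G = 3.92 V.
Assume saturation: I_D = (k_n/2)(V_GS − V_t)² = (3.7/2)×(3.92 − 2.5)² = 1.85×1.42² = 3.73 mA.
V_DS = V_DD − I_D·R_D = 12 − 3.73×2.2 = 3.78 V.
Saturation requires V_DS ≥ V_GS − V_t = 1.42 V; 3.78 ≥ 1.42 ✓.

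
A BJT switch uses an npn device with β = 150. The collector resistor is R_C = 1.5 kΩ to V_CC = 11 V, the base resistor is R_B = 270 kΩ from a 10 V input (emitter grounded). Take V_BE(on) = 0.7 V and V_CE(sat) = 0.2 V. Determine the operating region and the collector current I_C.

active; I_C ≈ 5.2 mA

Assume active. Base-emitter loop: I_B = (V_BB − V_BE)/R_B = (10 − 0.7)/270 = 0.0344 mA.
I_C = β·I_B = 150×0.0344 = 5.17 mA.
V_CE = V_CC − I_C·R_C = 11 − 5.17×1.5 = 3.25 V > V_CE(sat), so the active-region assumption holds.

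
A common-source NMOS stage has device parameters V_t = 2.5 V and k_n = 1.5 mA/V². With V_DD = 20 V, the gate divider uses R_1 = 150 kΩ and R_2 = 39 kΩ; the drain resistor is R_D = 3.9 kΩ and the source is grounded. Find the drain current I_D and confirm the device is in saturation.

I_D ≈ 2 mA

V_G = V_DD·R_2/(R_1+R_2) = 20×39/189 = 4.13 V. With the source grounded, V_GS = V_G = 4.13 V.
Assume saturation: I_D = (k_n/2)(V_GS − V_t)² = (1.5/2)×(4.13 − 2.5)² = 0.75×1.63² = 1.99 mA.
V_DS = V_DD − I_D·R_D = 20 − 1.99×3.9 = 12.3 V.
Saturation requires V_DS ≥ V_GS − V_t = 1.63 V; 12.3 ≥ 1.63 ✓.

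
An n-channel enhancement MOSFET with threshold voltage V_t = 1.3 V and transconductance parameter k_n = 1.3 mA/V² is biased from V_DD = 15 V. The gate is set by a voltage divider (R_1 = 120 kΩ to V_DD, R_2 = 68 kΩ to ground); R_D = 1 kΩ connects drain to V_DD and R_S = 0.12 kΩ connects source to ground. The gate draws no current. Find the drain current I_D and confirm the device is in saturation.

V_G = V_DD·R_2/(R_1+R_2) = 15×68/188 = 5.43 V.
Assume saturation: I_D = (k_n/2)(V_GS − V_t)² with V_GS = V_G − I_D·R_S = 5.43 − 0.12·I_D.
Substituting gives 0.00936·I_D² − 1.64·I_D + 11.1 = 0, with roots I_D = 7.01 or 169 mA.
The root I_D = 169 mA gives V_GS = -14.8 V ≤ V_t, so take I_D = 7.01 mA.
Then V_GS = 4.58 V and V_DS = V_DD − I_D(R_D+R_S) = 15 − 7.01×1.12 = 7.15 V.
Saturation requires V_DS ≥ V_GS − V_t = 3.28 V; 7.15 ≥ 3.28 ✓.

I_D ≈ 7 mA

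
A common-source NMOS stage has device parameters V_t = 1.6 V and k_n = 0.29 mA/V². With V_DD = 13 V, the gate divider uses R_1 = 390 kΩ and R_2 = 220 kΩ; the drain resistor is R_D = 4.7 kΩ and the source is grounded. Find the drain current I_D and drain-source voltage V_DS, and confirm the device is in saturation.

V_G = V_DD·R_2/(R_1+R_2) = 13×220/610 = 4.69 V. With the source grounded, V_GS = V_G = 4.69 V.
Assume saturation: I_D = (k_n/2)(V_GS − V_t)² = (0.29/2)×(4.69 − 1.6)² = 0.145×3.09² = 1.38 mA.
V_DS = V_DD − I_D·R_D = 13 − 1.38×4.7 = 6.5 V.
Saturation requires V_DS ≥ V_GS − V_t = 3.09 V; 6.5 ≥ 3.09 ✓.

I_D ≈ 1.4 mA, V_DS ≈ 6.5 V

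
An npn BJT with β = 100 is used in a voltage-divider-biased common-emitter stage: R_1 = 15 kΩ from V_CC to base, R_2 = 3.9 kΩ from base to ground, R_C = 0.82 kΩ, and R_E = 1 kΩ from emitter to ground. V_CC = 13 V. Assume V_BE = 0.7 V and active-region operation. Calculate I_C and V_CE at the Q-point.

I_C ≈ 1.9 mA, V_CE ≈ 9.5 V

Thevenize the base divider: V_Th = V_CC·R_2/(R_1+R_2) = 13×3.9/18.9 = 2.68 V, R_Th = R_1‖R_2 = 3.1 kΩ.
Base-emitter loop: V_Th = I_B·R_Th + V_BE + (β+1)I_B·R_E, so I_B = (2.68 − 0.7) / (3.1 + 101×1) = 0.019 mA.
I_C = β·I_B = 100×0.019 = 1.9 mA, and I_E = (β+1)I_B = 1.92 mA.
V_CE = V_CC − I_C·R_C − I_E·R_E = 13 − 1.9×0.82 − 1.92×1 = 9.51 V.
V_CE = 9.51 V > 0.2 V confirms active-region operation.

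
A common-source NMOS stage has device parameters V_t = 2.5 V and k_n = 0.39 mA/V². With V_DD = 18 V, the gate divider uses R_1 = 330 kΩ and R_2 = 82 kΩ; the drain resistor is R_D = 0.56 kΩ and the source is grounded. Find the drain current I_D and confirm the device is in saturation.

I_D ≈ 0.23 mA

V_G = V_DD·R_2/(R_1+R_2) = 18×82/412 = 3.58 V. With the source grounded, V_GS = V_G = 3.58 V.
Assume saturation: I_D = (k_n/2)(V_GS − V_t)² = (0.39/2)×(3.58 − 2.5)² = 0.195×1.08² = 0.229 mA.
V_DS = V_DD − I_D·R_D = 18 − 0.229×0.56 = 17.9 V.
Saturation requires V_DS ≥ V_GS − V_t = 1.08 V; 17.9 ≥ 1.08 ✓.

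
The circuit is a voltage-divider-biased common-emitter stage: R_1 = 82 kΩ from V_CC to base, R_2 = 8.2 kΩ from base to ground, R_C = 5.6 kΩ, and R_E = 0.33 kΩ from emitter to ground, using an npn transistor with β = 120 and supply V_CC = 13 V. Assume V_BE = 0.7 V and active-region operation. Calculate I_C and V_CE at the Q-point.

I_C ≈ 1.2 mA, V_CE ≈ 5.8 V

Thevenize the base divider: V_Th = V_CC·R_2/(R_1+R_2) = 13×8.2/90.2 = 1.18 V, R_Th = R_1‖R_2 = 7.45 kΩ.
Base-emitter loop: V_Th = I_B·R_Th + V_BE + (β+1)I_B·R_E, so I_B = (1.18 − 0.7) / (7.45 + 121×0.33) = 0.0102 mA.
I_C = β·I_B = 120×0.0102 = 1.22 mA, and I_E = (β+1)I_B = 1.23 mA.
V_CE = V_CC − I_C·R_C − I_E·R_E = 13 − 1.22×5.6 − 1.23×0.33 = 5.76 V.
V_CE = 5.76 V > 0.2 V confirms active-region operation.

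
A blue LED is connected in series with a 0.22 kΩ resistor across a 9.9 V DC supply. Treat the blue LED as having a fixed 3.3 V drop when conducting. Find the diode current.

KVL around the loop: 9.9 = V_D + I·R = 3.3 + I × 0.22 kΩ.
So I = (9.9 − 3.3) / 0.22 kΩ = 6.6 / 0.22 = 30 mA.

I ≈ 30 mA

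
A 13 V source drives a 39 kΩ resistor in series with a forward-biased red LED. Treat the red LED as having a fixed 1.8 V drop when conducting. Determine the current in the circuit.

KVL around the loop: 13 = V_D + I·R = 1.8 + I × 39 kΩ.
So I = (13 − 1.8) / 39 kΩ = 11.2 / 39 = 0.287 mA.

I ≈ 0.29 mA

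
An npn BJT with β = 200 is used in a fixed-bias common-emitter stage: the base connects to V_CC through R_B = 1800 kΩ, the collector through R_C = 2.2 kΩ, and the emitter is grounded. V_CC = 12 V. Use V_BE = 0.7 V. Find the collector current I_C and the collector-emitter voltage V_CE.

I_C ≈ 1.3 mA, V_CE ≈ 9.2 V

Base loop: V_CC = I_B·R_B + V_BE, so I_B = (12 − 0.7)/1800 kΩ = 0.00628 mA.
In the active region I_C = β·I_B = 200 × 0.00628 = 1.26 mA.
Collector loop: V_CE = V_CC − I_C·R_C = 12 − 1.26×2.2 = 9.24 V.
Since V_CE = 9.24 V > V_CE(sat) ≈ 0.2 V, the transistor is in the active region as assumed.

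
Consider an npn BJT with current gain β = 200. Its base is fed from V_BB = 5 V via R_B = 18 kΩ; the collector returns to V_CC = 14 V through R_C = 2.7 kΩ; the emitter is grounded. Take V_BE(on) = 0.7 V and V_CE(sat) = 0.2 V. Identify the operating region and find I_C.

Assume active: I_B = (5 − 0.7)/18 = 0.239 mA, giving I_C = β·I_B = 47.8 mA.
But then V_CE = 14 − 47.8×2.7 = -115 V < V_CE(sat) = 0.2 V — impossible in the active region.
So the transistor is saturated. With V_CE = 0.2 V, I_C = (V_CC − 0.2)/R_C = 13.8/2.7 = 5.11 mA.
Check: β·I_B = 47.8 mA > I_C = 5.11 mA, confirming saturation.

saturation; I_C ≈ 5.1 mA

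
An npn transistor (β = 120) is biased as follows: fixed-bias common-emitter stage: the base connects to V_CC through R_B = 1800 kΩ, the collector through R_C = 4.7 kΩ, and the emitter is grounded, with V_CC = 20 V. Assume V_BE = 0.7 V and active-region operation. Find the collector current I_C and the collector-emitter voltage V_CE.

Base loop: V_CC = I_B·R_B + V_BE, so I_B = (20 − 0.7)/1800 kΩ = 0.0107 mA.
In the active region I_C = β·I_B = 120 × 0.0107 = 1.29 mA.
Collector loop: V_CE = V_CC − I_C·R_C = 20 − 1.29×4.7 = 14 V.
Since V_CE = 14 V > V_CE(sat) ≈ 0.2 V, the transistor is in the active region as assumed.

I_C ≈ 1.3 mA, V_CE ≈ 14 V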